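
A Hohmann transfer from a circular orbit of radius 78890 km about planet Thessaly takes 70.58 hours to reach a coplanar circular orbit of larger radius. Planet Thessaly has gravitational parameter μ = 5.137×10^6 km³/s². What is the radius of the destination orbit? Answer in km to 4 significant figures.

r₂ = 5.665×10^5 km

Transfer time t = 70.58 hours = 2.54088×10^5 s, and t = π√(a_t³/μ).
So a_t = (μ t²/π²)^(1/3) = (5.137×10^6 × (2.54088×10^5)² / π²)^(1/3) = 3.2270×10^5 km.
Since a_t = (r₁ + r₂)/2, r₂ = 2a_t − r₁ = 2×3.2270×10^5 − 78890 = 5.6651×10^5 km.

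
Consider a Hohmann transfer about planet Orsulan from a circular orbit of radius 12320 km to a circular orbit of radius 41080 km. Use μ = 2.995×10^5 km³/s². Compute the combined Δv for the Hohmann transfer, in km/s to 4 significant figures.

Δv = 2.051 km/s

Transfer-ellipse semi-major axis a_t = (r₁ + r₂)/2 = (12320 + 41080)/2 = 26700 km.
Circular speed at r₁: v₁ = √(μ/r₁) = √(2.995×10^5/12320) = 4.931 km/s.
Transfer-orbit speed at r₁ (v² = μ(2/r − 1/a)): v_p = √[μ(2/r₁ − 1/a_t)] = 6.116 km/s.
First burn Δv₁ = |v_p − v₁| = 1.185 km/s.
Circular speed at r₂: v₂ = √(μ/r₂) = 2.700 km/s.
Transfer-orbit speed at r₂: v_a = √[μ(2/r₂ − 1/a_t)] = 1.834 km/s.
Second burn Δv₂ = |v₂ − v_a| = 0.8660 km/s.
Total Δv = Δv₁ + Δv₂ = 2.051 km/s.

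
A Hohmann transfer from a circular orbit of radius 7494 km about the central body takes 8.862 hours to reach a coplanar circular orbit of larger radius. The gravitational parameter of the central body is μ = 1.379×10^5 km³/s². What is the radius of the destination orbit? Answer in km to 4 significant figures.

Transfer time t = 8.862 hours = 31903.2 s, and t = π√(a_t³/μ).
So a_t = (μ t²/π²)^(1/3) = (1.379×10^5 × (31903.2)² / π²)^(1/3) = 24228 km.
Since a_t = (r₁ + r₂)/2, r₂ = 2a_t − r₁ = 2×24228 − 7494 = 40962 km.

r₂ = 40960 km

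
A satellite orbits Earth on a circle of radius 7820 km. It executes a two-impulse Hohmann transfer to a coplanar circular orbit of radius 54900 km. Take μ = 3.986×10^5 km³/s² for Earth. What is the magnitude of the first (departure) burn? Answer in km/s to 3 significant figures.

Semi-major axis of the transfer orbit: a_t = (7820 + 54900)/2 = 31360 km.
On the circular orbit at r = 7820 km, v_c = √(μ/r) = 7.139 km/s.
Transfer-orbit speed at the same r (vis-viva, a = a_t): v_t = √[μ(2/r − 1/a_t)] = 9.446 km/s.
Δv₁ = |v_t − v_c| = |9.446 − 7.139| = 2.307 km/s.

Δv₁ = 2.31 km/s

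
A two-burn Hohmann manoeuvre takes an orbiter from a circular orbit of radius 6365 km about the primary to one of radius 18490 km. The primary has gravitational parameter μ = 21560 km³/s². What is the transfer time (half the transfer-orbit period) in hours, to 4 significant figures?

t = 8.234 hours

Semi-major axis of the transfer orbit: a_t = (6365 + 18490)/2 = 12427.5 km.
Transfer time t = π√(a_t³/μ) = π√((12427.5)³ / 21560) = 29642 s.
Converting: 29642 s ÷ 3600 s/hour = 8.234 hours.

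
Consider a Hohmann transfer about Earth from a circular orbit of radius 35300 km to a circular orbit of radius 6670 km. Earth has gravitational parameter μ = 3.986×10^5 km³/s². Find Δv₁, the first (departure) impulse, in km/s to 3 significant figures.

Δv₁ = 1.47 km/s

The Hohmann ellipse has a_t = (r₁ + r₂)/2 = 20985 km.
On the circular orbit at r = 35300 km, v_c = √(μ/r) = 3.360 km/s.
Transfer-orbit speed at the same r (vis-viva, a = a_t): v_t = √[μ(2/r − 1/a_t)] = 1.894 km/s.
Δv₁ = |v_t − v_c| = |1.894 − 3.360| = 1.466 km/s.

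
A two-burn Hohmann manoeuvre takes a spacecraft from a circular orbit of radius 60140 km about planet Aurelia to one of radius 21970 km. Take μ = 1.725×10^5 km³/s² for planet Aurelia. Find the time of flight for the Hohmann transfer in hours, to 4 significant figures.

t = 17.48 hours

The Hohmann ellipse has a_t = (r₁ + r₂)/2 = 41055 km.
Transfer time t = π√(a_t³/μ) = π√((41055)³ / 1.725×10^5) = 62920 s.
Converting: 62920 s ÷ 3600 s/hour = 17.48 hours.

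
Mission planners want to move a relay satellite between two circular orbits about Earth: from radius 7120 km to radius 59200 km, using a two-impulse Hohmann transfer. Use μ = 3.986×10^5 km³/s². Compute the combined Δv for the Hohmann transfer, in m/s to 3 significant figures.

Δv = 3910 m/s

Semi-major axis of the transfer orbit: a_t = (7120 + 59200)/2 = 33160 km.
At r₁ the circular-orbit speed is v₁ = √(μ/r₁) = 7.4822 km/s.
Transfer-orbit speed at r₁ (vis-viva): v_p = √[μ(2/r₁ − 1/a_t)] = 9.9973 km/s.
First burn Δv₁ = |v_p − v₁| = 2.51510 km/s.
Circular speed at r₂: v₂ = √(μ/r₂) = 2.594823 km/s.
Transfer-orbit speed at r₂: v_a = √[μ(2/r₂ − 1/a_t)] = 1.202377 km/s.
Second burn Δv₂ = |v₂ − v_a| = 1.39245 km/s.
Δv = Δv₁ + Δv₂ = 2.51510 + 1.39245 = 3.908 km/s.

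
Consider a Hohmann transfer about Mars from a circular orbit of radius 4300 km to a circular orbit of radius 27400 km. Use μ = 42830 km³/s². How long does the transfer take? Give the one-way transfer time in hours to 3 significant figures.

t = 8.41 hours

Transfer-ellipse semi-major axis a_t = (r₁ + r₂)/2 = (4300 + 27400)/2 = 15850 km.
By Kepler's third law the transfer-orbit period is T = 2π√(a_t³/μ), so t = T/2 = 30290 s.
Converting: 30290 s ÷ 3600 s/hour = 8.41 hours.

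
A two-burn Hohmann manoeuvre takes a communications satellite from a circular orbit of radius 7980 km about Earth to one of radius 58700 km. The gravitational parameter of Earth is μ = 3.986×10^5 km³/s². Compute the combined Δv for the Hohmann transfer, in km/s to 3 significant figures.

Δv = 3.64 km/s

The Hohmann ellipse has a_t = (r₁ + r₂)/2 = 33340 km.
At r₁ the circular-orbit speed is v₁ = √(μ/r₁) = 7.068 km/s.
Transfer-orbit speed at r₁ (v² = μ(2/r − 1/a)): v_p = √[μ(2/r₁ − 1/a_t)] = 9.378 km/s.
First burn Δv₁ = |v_p − v₁| = 2.310 km/s.
Circular speed at r₂: v₂ = √(μ/r₂) = 2.606 km/s.
Transfer-orbit speed at r₂: v_a = √[μ(2/r₂ − 1/a_t)] = 1.275 km/s.
Second burn Δv₂ = |v₂ − v_a| = 1.331 km/s.
Δv = Δv₁ + Δv₂ = 2.310 + 1.331 = 3.641 km/s.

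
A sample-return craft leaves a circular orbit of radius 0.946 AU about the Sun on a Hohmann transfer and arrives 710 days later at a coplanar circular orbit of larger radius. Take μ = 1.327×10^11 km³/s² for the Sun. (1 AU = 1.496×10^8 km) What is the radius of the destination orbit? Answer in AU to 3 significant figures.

In km: r₁ = 0.946 × 1.496×10^8 = 1.415216×10^8 km.
Transfer time t = 710 days = 6.1344×10^7 s, and t = π√(a_t³/μ).
So a_t = (μ t²/π²)^(1/3) = (1.327×10^11 × (6.1344×10^7)² / π²)^(1/3) = 3.6986×10^8 km.
Since a_t = (r₁ + r₂)/2, r₂ = 2a_t − r₁ = 2×3.6986×10^8 − 1.415216×10^8 = 5.981984×10^8 km.
In AU: r₂ = 5.981984×10^8 / 1.496×10^8 = 4.00 AU.

r₂ = 4.00 AU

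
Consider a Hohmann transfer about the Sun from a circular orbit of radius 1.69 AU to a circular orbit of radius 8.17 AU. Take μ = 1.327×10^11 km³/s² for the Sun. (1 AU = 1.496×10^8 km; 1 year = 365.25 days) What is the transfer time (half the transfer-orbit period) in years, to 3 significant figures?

In km: r₁ = 1.69 × 1.496×10^8 = 2.52824×10^8 km; r₂ = 8.17 × 1.496×10^8 = 1.222232×10^9 km.
Transfer-ellipse semi-major axis a_t = (r₁ + r₂)/2 = (2.52824×10^8 + 1.222232×10^9)/2 = 7.37528×10^8 km.
By Kepler's third law the transfer-orbit period is T = 2π√(a_t³/μ), so t = T/2 = 1.727×10^8 s.
Converting: 1.727×10^8 s ÷ 3.15576×10^7 s/year (365.25 × 86400) = 5.47 years.

t = 5.47 years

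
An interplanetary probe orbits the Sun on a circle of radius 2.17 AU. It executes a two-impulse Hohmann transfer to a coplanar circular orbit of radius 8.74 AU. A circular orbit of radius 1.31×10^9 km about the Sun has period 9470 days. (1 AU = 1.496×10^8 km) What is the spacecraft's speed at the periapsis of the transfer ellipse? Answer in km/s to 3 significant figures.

v = 25.6 km/s

From Kepler's third law T² = 4π²r³/μ at r = 1.31×10^9 km, T = 9470 days = 9470 × 86400 s = 8.18208×10^8 s: μ = 4π²r³/T² = 1.32570×10^11 km³/s².
In km: r₁ = 2.17 × 1.496×10^8 = 3.24632×10^8 km; r₂ = 8.74 × 1.496×10^8 = 1.307504×10^9 km.
The Hohmann ellipse has a_t = (r₁ + r₂)/2 = 8.16068×10^8 km.
At periapsis, r = 3.24632×10^8 km.
Vis-viva: v = √[μ(2/r − 1/a_t)] = √[1.32570×10^11 × (2/3.24632×10^8 − 1/8.16068×10^8)] = 25.58 km/s.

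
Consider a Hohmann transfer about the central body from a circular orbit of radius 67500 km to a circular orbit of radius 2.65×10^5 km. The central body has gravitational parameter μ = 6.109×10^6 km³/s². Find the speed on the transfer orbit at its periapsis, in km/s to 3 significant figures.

The Hohmann ellipse has a_t = (r₁ + r₂)/2 = 1.6625×10^5 km.
The periapsis of the transfer ellipse is at r = 67500 km.
Applying v² = μ(2/r − 1/a_t): v = 12.01 km/s.

v = 12.0 km/s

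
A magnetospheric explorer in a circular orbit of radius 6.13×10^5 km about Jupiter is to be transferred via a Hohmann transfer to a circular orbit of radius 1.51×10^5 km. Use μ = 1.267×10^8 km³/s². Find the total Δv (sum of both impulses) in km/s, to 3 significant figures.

Transfer-ellipse semi-major axis a_t = (r₁ + r₂)/2 = (6.130×10^5 + 1.510×10^5)/2 = 3.820×10^5 km.
At r₁ the circular-orbit speed is v₁ = √(μ/r₁) = 14.377 km/s.
On the transfer ellipse at r₁, v² = μ(2/r − 1/a) gives v_a = √[μ(2/r₁ − 1/a_t)] = 9.0389 km/s.
First burn Δv₁ = |v_a − v₁| = 5.338 km/s.
Circular speed at r₂: v₂ = √(μ/r₂) = 28.96675 km/s.
Transfer-orbit speed at r₂: v_p = √[μ(2/r₂ − 1/a_t)] = 36.69428 km/s.
Second burn Δv₂ = |v₂ − v_p| = 7.728 km/s.
Total Δv = Δv₁ + Δv₂ = 13.07 km/s.

Δv = 13.1 km/s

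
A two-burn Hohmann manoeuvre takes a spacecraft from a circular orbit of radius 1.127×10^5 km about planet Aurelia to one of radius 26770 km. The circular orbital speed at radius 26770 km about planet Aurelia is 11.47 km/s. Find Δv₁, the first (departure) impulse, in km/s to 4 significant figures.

From the circular-orbit relation v² = μ/r at r = 26770 km: μ = v²r = (11.47)² × 26770 = 3.52189×10^6 km³/s².
The Hohmann ellipse has a_t = (r₁ + r₂)/2 = 69735 km.
Circular speed at r = 1.127×10^5 km: v_c = √(μ/r) = 5.5902 km/s.
Vis-viva on the transfer ellipse at r = 1.127×10^5 km gives v_t = √[μ(2/r − 1/a_t)] = 3.4636 km/s.
Δv₁ = |v_t − v_c| = |3.4636 − 5.5902| = 2.127 km/s.

Δv₁ = 2.127 km/s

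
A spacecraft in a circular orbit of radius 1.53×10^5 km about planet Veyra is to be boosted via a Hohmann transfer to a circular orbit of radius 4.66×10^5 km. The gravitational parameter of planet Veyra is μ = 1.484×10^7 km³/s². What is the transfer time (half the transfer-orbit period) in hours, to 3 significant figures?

The Hohmann ellipse has a_t = (r₁ + r₂)/2 = 3.095×10^5 km.
By Kepler's third law the transfer-orbit period is T = 2π√(a_t³/μ), so t = T/2 = 1.404×10^5 s.
Converting: 1.404×10^5 s ÷ 3600 s/hour = 39.0 hours.

t = 39.0 hours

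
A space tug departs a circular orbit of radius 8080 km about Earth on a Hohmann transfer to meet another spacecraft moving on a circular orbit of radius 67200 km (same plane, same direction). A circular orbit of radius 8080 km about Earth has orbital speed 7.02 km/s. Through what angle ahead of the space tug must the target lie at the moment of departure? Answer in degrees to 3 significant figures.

From the circular-orbit relation v² = μ/r at r = 8080 km: μ = v²r = (7.02)² × 8080 = 3.98186×10^5 km³/s².
Transfer-ellipse semi-major axis a_t = (r₁ + r₂)/2 = (8080 + 67200)/2 = 37640 km.
Transfer time t = π√(a_t³/μ) = 36360 s.
The target's mean motion on its circular orbit is ω₂ = √(μ/r₂³) = 3.622×10^-5 rad/s.
Angle swept by the target during transfer: ω₂·t = 1.317 rad = 75.46°.
The space tug traverses 180° on the transfer ellipse, so the target must lead by 180° − 75.46° = 105°.

φ = 105°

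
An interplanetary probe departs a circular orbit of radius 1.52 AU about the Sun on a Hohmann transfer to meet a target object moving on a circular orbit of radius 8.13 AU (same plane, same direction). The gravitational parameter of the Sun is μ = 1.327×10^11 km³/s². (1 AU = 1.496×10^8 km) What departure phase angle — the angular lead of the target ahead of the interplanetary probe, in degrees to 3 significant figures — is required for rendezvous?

In km: r₁ = 1.52 × 1.496×10^8 = 2.27392×10^8 km; r₂ = 8.13 × 1.496×10^8 = 1.216248×10^9 km.
Transfer-ellipse semi-major axis a_t = (r₁ + r₂)/2 = (2.27392×10^8 + 1.216248×10^9)/2 = 7.2182×10^8 km.
The half-period of the transfer ellipse is t = π√(a_t³/μ) = 1.67247×10^8 s.
The target's mean motion on its circular orbit is ω₂ = √(μ/r₂³) = 8.58820×10^-9 rad/s.
Angle swept by the target during transfer: ω₂·t = 1.43635 rad = 82.30°.
The interplanetary probe traverses 180° on the transfer ellipse, so the target must lead by 180° − 82.30° = 97.7°.

φ = 97.7°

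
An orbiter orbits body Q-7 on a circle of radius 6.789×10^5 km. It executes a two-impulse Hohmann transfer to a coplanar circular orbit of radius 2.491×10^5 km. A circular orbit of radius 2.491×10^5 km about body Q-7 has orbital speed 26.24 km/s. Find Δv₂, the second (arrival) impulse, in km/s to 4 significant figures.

From the circular-orbit relation v² = μ/r at r = 2.491×10^5 km: μ = v²r = (26.24)² × 2.491×10^5 = 1.71515×10^8 km³/s².
Transfer-ellipse semi-major axis a_t = (r₁ + r₂)/2 = (6.789×10^5 + 2.491×10^5)/2 = 4.640×10^5 km.
Circular speed at r = 2.491×10^5 km: v_c = √(μ/r) = 26.24 km/s.
Vis-viva on the transfer ellipse at r = 2.491×10^5 km gives v_t = √[μ(2/r − 1/a_t)] = 31.74 km/s.
Δv₂ = |v_t − v_c| = |31.74 − 26.24| = 5.500 km/s.

Δv₂ = 5.500 km/s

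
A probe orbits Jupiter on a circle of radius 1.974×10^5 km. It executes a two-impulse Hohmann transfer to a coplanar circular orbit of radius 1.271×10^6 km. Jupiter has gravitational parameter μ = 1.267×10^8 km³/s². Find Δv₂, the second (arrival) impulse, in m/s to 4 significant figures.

Δv₂ = 4807 m/s

The Hohmann ellipse has a_t = (r₁ + r₂)/2 = 7.342×10^5 km.
Circular speed at r = 1.271×10^6 km: v_c = √(μ/r) = 9.984 km/s.
Vis-viva on the transfer ellipse at r = 1.271×10^6 km gives v_t = √[μ(2/r − 1/a_t)] = 5.177 km/s.
Δv₂ = |v_t − v_c| = |5.177 − 9.984| = 4.807 km/s.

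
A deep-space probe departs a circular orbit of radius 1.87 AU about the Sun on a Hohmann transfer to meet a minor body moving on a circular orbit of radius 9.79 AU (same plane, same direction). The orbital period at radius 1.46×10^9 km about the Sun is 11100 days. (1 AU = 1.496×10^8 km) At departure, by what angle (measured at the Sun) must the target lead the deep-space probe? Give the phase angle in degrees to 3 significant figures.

From Kepler's third law T² = 4π²r³/μ at r = 1.46×10^9 km, T = 11100 days = 11100 × 86400 s = 9.5904×10^8 s: μ = 4π²r³/T² = 1.33581×10^11 km³/s².
In km: r₁ = 1.87 × 1.496×10^8 = 2.79752×10^8 km; r₂ = 9.79 × 1.496×10^8 = 1.464584×10^9 km.
Transfer-ellipse semi-major axis a_t = (r₁ + r₂)/2 = (2.79752×10^8 + 1.464584×10^9)/2 = 8.72168×10^8 km.
Transfer time t = π√(a_t³/μ) = 2.214×10^8 s.
The target's mean motion on its circular orbit is ω₂ = √(μ/r₂³) = 6.521×10^-9 rad/s.
Angle swept by the target during transfer: ω₂·t = 1.4437 rad = 82.72°.
Arrival is 180° from departure on the ellipse, so φ = 180° − 82.72° = 97.3°.

φ = 97.3°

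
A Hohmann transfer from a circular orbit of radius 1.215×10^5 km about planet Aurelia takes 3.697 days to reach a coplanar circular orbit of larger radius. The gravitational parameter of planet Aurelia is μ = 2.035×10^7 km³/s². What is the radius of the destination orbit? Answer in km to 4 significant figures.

r₂ = 1.068×10^6 km

Transfer time t = 3.697 days = 3.194208×10^5 s, and t = π√(a_t³/μ).
So a_t = (μ t²/π²)^(1/3) = (2.035×10^7 × (3.194208×10^5)² / π²)^(1/3) = 5.9474×10^5 km.
Since a_t = (r₁ + r₂)/2, r₂ = 2a_t − r₁ = 2×5.9474×10^5 − 1.215×10^5 = 1.06798×10^6 km.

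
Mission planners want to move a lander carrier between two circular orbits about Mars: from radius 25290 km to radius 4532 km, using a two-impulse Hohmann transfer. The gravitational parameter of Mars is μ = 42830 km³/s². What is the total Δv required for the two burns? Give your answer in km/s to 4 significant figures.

Semi-major axis of the transfer orbit: a_t = (25290 + 4532)/2 = 14911 km.
At r₁ the circular-orbit speed is v₁ = √(μ/r₁) = 1.30137 km/s.
On the transfer ellipse at r₁, vis-viva equation gives v_a = √[μ(2/r₁ − 1/a_t)] = 0.717449 km/s.
First burn Δv₁ = |v_a − v₁| = 0.5839 km/s.
Circular speed at r₂: v₂ = √(μ/r₂) = 3.0742 km/s.
Transfer-orbit speed at r₂: v_p = √[μ(2/r₂ − 1/a_t)] = 4.0036 km/s.
Second burn Δv₂ = |v₂ − v_p| = 0.9294 km/s.
Total Δv = Δv₁ + Δv₂ = 1.513 km/s.

Δv = 1.513 km/s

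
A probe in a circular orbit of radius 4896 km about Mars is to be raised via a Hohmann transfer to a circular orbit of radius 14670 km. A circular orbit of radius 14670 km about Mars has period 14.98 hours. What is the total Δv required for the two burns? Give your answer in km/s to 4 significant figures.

Δv = 1.164 km/s

From Kepler's third law T² = 4π²r³/μ at r = 14670 km, T = 14.98 hours = 14.98 × 3600 s = 53928 s: μ = 4π²r³/T² = 42857.0 km³/s².
Semi-major axis of the transfer orbit: a_t = (4896 + 14670)/2 = 9783 km.
Circular speed at r₁: v₁ = √(μ/r₁) = √(42857.0/4896) = 2.95863 km/s.
Transfer-orbit speed at r₁ (vis-viva): v_p = √[μ(2/r₁ − 1/a_t)] = 3.62301 km/s.
First burn Δv₁ = |v_p − v₁| = 0.66438 km/s.
At r₂, v₂ = √(μ/r₂) = 1.70921 km/s.
Transfer-orbit speed at r₂: v_a = √[μ(2/r₂ − 1/a_t)] = 1.20915 km/s.
Second burn Δv₂ = |v₂ − v_a| = 0.50006 km/s.
Δv = Δv₁ + Δv₂ = 0.66438 + 0.50006 = 1.164 km/s.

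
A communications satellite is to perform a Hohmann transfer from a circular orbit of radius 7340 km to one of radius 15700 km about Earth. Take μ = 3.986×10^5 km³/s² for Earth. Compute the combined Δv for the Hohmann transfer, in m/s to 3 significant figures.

Δv = 2250 m/s

Transfer-ellipse semi-major axis a_t = (r₁ + r₂)/2 = (7340 + 15700)/2 = 11520 km.
At r₁ the circular-orbit speed is v₁ = √(μ/r₁) = 7.3692 km/s.
On the transfer ellipse at r₁, vis-viva gives v_p = √[μ(2/r₁ − 1/a_t)] = 8.6029 km/s.
First burn Δv₁ = |v_p − v₁| = 1.2337 km/s.
At r₂, v₂ = √(μ/r₂) = 5.0387 km/s.
Transfer-orbit speed at r₂: v_a = √[μ(2/r₂ − 1/a_t)] = 4.0220 km/s.
Second burn Δv₂ = |v₂ − v_a| = 1.0167 km/s.
Total Δv = Δv₁ + Δv₂ = 2.250 km/s.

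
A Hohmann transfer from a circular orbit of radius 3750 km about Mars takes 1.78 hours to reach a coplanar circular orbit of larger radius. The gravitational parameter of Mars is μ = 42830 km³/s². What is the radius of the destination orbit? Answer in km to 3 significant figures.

Transfer time t = 1.78 hours = 6408 s, and t = π√(a_t³/μ).
So a_t = (μ t²/π²)^(1/3) = (42830 × (6408)² / π²)^(1/3) = 5627.3 km.
Since a_t = (r₁ + r₂)/2, r₂ = 2a_t − r₁ = 2×5627.3 − 3750 = 7504.6 km.

r₂ = 7500 km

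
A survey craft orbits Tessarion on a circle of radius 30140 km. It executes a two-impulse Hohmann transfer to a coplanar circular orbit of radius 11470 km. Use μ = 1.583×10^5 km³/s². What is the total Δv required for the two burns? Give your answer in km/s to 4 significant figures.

Δv = 1.347 km/s

Transfer-ellipse semi-major axis a_t = (r₁ + r₂)/2 = (30140 + 11470)/2 = 20805 km.
At r₁ the circular-orbit speed is v₁ = √(μ/r₁) = 2.29176 km/s.
Transfer-orbit speed at r₁ (v² = μ(2/r − 1/a)): v_a = √[μ(2/r₁ − 1/a_t)] = 1.70164 km/s.
First burn Δv₁ = |v_a − v₁| = 0.59012 km/s.
At r₂, v₂ = √(μ/r₂) = 3.71500 km/s.
Transfer-orbit speed at r₂: v_p = √[μ(2/r₂ − 1/a_t)] = 4.47143 km/s.
Second burn Δv₂ = |v₂ − v_p| = 0.75643 km/s.
Total Δv = Δv₁ + Δv₂ = 1.347 km/s.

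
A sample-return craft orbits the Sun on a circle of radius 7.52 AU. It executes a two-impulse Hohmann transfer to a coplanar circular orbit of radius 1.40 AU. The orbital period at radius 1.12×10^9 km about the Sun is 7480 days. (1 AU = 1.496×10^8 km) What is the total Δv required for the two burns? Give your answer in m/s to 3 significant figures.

Δv = 12300 m/s

From Kepler's third law T² = 4π²r³/μ at r = 1.12×10^9 km, T = 7480 days = 7480 × 86400 s = 6.46272×10^8 s: μ = 4π²r³/T² = 1.32795×10^11 km³/s².
In km: r₁ = 7.52 × 1.496×10^8 = 1.124992×10^9 km; r₂ = 1.40 × 1.496×10^8 = 2.0944×10^8 km.
Semi-major axis of the transfer orbit: a_t = (1.124992×10^9 + 2.0944×10^8)/2 = 6.67216×10^8 km.
At r₁ the circular-orbit speed is v₁ = √(μ/r₁) = 10.865 km/s.
On the transfer ellipse at r₁, v² = μ(2/r − 1/a) gives v_a = √[μ(2/r₁ − 1/a_t)] = 6.0871 km/s.
First burn Δv₁ = |v_a − v₁| = 4.778 km/s.
At r₂, v₂ = √(μ/r₂) = 25.1803 km/s.
Transfer-orbit speed at r₂: v_p = √[μ(2/r₂ − 1/a_t)] = 32.6966 km/s.
Second burn Δv₂ = |v₂ − v_p| = 7.516 km/s.
Δv = Δv₁ + Δv₂ = 4.778 + 7.516 = 12.29 km/s.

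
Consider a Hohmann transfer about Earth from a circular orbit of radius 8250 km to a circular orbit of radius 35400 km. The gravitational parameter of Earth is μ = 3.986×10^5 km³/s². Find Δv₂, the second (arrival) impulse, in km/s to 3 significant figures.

Transfer-ellipse semi-major axis a_t = (r₁ + r₂)/2 = (8250 + 35400)/2 = 21825 km.
Circular speed at r = 35400 km: v_c = √(μ/r) = 3.355576 km/s.
Transfer-orbit speed at the same r (vis-viva, a = a_t): v_t = √[μ(2/r − 1/a_t)] = 2.063084 km/s.
Δv₂ = |v_t − v_c| = |2.063084 − 3.355576| = 1.292 km/s.

Δv₂ = 1.29 km/s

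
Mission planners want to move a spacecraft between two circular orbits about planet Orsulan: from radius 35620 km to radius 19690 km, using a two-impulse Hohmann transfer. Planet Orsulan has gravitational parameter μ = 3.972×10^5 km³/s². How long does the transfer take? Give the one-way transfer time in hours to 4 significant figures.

Transfer-ellipse semi-major axis a_t = (r₁ + r₂)/2 = (35620 + 19690)/2 = 27655 km.
Transfer time t = π√(a_t³/μ) = π√((27655)³ / 3.972×10^5) = 22925 s.
Converting: 22925 s ÷ 3600 s/hour = 6.368 hours.

t = 6.368 hours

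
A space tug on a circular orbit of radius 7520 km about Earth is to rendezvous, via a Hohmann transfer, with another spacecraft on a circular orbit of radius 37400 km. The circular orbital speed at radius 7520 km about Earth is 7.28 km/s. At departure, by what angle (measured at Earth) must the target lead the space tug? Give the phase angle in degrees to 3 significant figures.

φ = 96.2°

From the circular-orbit relation v² = μ/r at r = 7520 km: μ = v²r = (7.28)² × 7520 = 3.98548×10^5 km³/s².
Semi-major axis of the transfer orbit: a_t = (7520 + 37400)/2 = 22460 km.
Transfer time t = π√(a_t³/μ) = 16750 s.
Target angular speed ω₂ = √(μ/r₂³) = 8.728×10^-5 rad/s.
Angle swept by the target during transfer: ω₂·t = 1.462 rad = 83.77°.
The space tug traverses 180° on the transfer ellipse, so the target must lead by 180° − 83.77° = 96.2°.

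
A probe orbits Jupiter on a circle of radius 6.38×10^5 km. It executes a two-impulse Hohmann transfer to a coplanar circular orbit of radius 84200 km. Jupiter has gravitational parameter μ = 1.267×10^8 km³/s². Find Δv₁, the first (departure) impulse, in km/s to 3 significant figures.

Δv₁ = 7.29 km/s

Semi-major axis of the transfer orbit: a_t = (6.380×10^5 + 84200)/2 = 3.611×10^5 km.
On the circular orbit at r = 6.380×10^5 km, v_c = √(μ/r) = 14.092 km/s.
Vis-viva on the transfer ellipse at r = 6.380×10^5 km gives v_t = √[μ(2/r − 1/a_t)] = 6.8049 km/s.
Δv₁ = |v_t − v_c| = |6.8049 − 14.092| = 7.287 km/s.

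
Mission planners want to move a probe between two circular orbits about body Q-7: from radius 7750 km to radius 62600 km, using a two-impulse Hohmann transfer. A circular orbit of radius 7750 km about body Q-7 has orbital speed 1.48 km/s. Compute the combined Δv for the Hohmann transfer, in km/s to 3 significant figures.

From the circular-orbit relation v² = μ/r at r = 7750 km: μ = v²r = (1.48)² × 7750 = 16975.6 km³/s².
Semi-major axis of the transfer orbit: a_t = (7750 + 62600)/2 = 35175 km.
At r₁ the circular-orbit speed is v₁ = √(μ/r₁) = 1.4800 km/s.
Transfer-orbit speed at r₁ (vis-viva equation): v_p = √[μ(2/r₁ − 1/a_t)] = 1.9744 km/s.
First burn Δv₁ = |v_p − v₁| = 0.4944 km/s.
Circular speed at r₂: v₂ = √(μ/r₂) = 0.5207 km/s.
Transfer-orbit speed at r₂: v_a = √[μ(2/r₂ − 1/a_t)] = 0.2444 km/s.
Second burn Δv₂ = |v₂ − v_a| = 0.2763 km/s.
Total Δv = Δv₁ + Δv₂ = 0.7707 km/s.

Δv = 0.771 km/s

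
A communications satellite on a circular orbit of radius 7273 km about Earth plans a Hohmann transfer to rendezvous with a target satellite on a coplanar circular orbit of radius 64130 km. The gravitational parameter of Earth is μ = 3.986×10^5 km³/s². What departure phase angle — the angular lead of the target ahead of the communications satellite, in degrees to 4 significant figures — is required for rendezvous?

Semi-major axis of the transfer orbit: a_t = (7273 + 64130)/2 = 35701.5 km.
The half-period of the transfer ellipse is t = π√(a_t³/μ) = 33570 s.
The target's mean motion on its circular orbit is ω₂ = √(μ/r₂³) = 3.888×10^-5 rad/s.
Angle swept by the target during transfer: ω₂·t = 1.305 rad = 74.77°.
The communications satellite traverses 180° on the transfer ellipse, so the target must lead by 180° − 74.77° = 105.2°.

φ = 105.2°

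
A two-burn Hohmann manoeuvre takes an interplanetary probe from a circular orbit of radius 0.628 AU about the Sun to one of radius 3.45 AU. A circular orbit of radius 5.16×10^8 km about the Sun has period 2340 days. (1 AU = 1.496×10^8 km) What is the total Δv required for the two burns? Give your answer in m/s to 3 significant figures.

From Kepler's third law T² = 4π²r³/μ at r = 5.16×10^8 km, T = 2340 days = 2340 × 86400 s = 2.02176×10^8 s: μ = 4π²r³/T² = 1.32693×10^11 km³/s².
In km: r₁ = 0.628 × 1.496×10^8 = 9.39488×10^7 km; r₂ = 3.45 × 1.496×10^8 = 5.1612×10^8 km.
Semi-major axis of the transfer orbit: a_t = (9.39488×10^7 + 5.1612×10^8)/2 = 3.050344×10^8 km.
Circular speed at r₁: v₁ = √(μ/r₁) = √(1.32693×10^11/9.39488×10^7) = 37.582 km/s.
On the transfer ellipse at r₁, v² = μ(2/r − 1/a) gives v_p = √[μ(2/r₁ − 1/a_t)] = 48.886 km/s.
First burn Δv₁ = |v_p − v₁| = 11.30 km/s.
Circular speed at r₂: v₂ = √(μ/r₂) = 16.0343 km/s.
Transfer-orbit speed at r₂: v_a = √[μ(2/r₂ − 1/a_t)] = 8.89858 km/s.
Second burn Δv₂ = |v₂ − v_a| = 7.136 km/s.
Δv = Δv₁ + Δv₂ = 11.30 + 7.136 = 18.44 km/s.

Δv = 18400 m/s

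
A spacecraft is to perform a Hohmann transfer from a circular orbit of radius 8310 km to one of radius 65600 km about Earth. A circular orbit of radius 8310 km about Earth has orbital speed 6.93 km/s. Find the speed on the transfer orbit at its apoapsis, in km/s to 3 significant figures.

From the circular-orbit relation v² = μ/r at r = 8310 km: μ = v²r = (6.93)² × 8310 = 3.99087×10^5 km³/s².
Semi-major axis of the transfer orbit: a_t = (8310 + 65600)/2 = 36955 km.
The apoapsis of the transfer ellipse is at r = 65600 km.
From the vis-viva equation, v = √[μ(2/r − 1/a_t)] = 1.170 km/s.

v = 1.17 km/s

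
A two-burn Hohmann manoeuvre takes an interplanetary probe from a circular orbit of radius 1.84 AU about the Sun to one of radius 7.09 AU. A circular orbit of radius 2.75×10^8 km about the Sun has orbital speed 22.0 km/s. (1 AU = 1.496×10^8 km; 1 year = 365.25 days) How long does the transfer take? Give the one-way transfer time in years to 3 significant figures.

From the circular-orbit relation v² = μ/r at r = 2.75×10^8 km: μ = v²r = (22.0)² × 2.75×10^8 = 1.33100×10^11 km³/s².
In km: r₁ = 1.84 × 1.496×10^8 = 2.75264×10^8 km; r₂ = 7.09 × 1.496×10^8 = 1.060664×10^9 km.
The Hohmann ellipse has a_t = (r₁ + r₂)/2 = 6.67964×10^8 km.
Transfer time t = π√(a_t³/μ) = π√((6.67964×10^8)³ / 1.33100×10^11) = 1.487×10^8 s.
Converting: 1.487×10^8 s ÷ 3.15576×10^7 s/year (365.25 × 86400) = 4.71 years.

t = 4.71 years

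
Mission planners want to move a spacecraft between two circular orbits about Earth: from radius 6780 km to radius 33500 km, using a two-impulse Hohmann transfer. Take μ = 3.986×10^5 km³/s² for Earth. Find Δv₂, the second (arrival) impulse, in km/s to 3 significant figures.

Transfer-ellipse semi-major axis a_t = (r₁ + r₂)/2 = (6780 + 33500)/2 = 20140 km.
Circular speed at r = 33500 km: v_c = √(μ/r) = 3.449 km/s.
Vis-viva on the transfer ellipse at r = 33500 km gives v_t = √[μ(2/r − 1/a_t)] = 2.001 km/s.
Δv₂ = |v_t − v_c| = |2.001 − 3.449| = 1.448 km/s.

Δv₂ = 1.45 km/s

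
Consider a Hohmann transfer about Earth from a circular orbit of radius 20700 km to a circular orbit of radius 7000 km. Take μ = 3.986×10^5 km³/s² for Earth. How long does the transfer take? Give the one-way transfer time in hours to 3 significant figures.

The Hohmann ellipse has a_t = (r₁ + r₂)/2 = 13850 km.
By Kepler's third law the transfer-orbit period is T = 2π√(a_t³/μ), so t = T/2 = 8111 s.
Converting: 8111 s ÷ 3600 s/hour = 2.25 hours.

t = 2.25 hours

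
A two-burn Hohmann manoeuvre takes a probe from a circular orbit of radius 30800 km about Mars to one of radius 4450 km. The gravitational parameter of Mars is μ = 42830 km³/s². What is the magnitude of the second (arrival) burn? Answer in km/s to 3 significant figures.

Transfer-ellipse semi-major axis a_t = (r₁ + r₂)/2 = (30800 + 4450)/2 = 17625 km.
On the circular orbit at r = 4450 km, v_c = √(μ/r) = 3.10237 km/s.
Vis-viva on the transfer ellipse at r = 4450 km gives v_t = √[μ(2/r − 1/a_t)] = 4.10114 km/s.
Δv₂ = |v_t − v_c| = |4.10114 − 3.10237| = 0.9988 km/s.

Δv₂ = 0.999 km/s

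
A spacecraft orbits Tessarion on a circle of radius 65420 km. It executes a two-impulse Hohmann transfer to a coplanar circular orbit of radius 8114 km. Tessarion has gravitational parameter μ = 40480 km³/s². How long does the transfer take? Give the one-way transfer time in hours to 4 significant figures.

t = 30.58 hours

The Hohmann ellipse has a_t = (r₁ + r₂)/2 = 36767 km.
Half the transfer-orbit period gives t = π√(a_t³/μ) = 1.101×10^5 s.
Converting: 1.101×10^5 s ÷ 3600 s/hour = 30.58 hours.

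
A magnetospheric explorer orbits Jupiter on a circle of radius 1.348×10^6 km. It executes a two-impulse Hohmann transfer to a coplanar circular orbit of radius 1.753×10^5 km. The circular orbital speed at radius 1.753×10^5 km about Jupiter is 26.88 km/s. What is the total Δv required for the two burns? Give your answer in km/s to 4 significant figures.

Δv = 13.92 km/s

From the circular-orbit relation v² = μ/r at r = 1.753×10^5 km: μ = v²r = (26.88)² × 1.753×10^5 = 1.26660×10^8 km³/s².
The Hohmann ellipse has a_t = (r₁ + r₂)/2 = 7.6165×10^5 km.
Circular speed at r₁: v₁ = √(μ/r₁) = √(1.26660×10^8/1.348×10^6) = 9.693 km/s.
On the transfer ellipse at r₁, v² = μ(2/r − 1/a) gives v_a = √[μ(2/r₁ − 1/a_t)] = 4.650 km/s.
First burn Δv₁ = |v_a − v₁| = 5.043 km/s.
Circular speed at r₂: v₂ = √(μ/r₂) = 26.88 km/s.
Transfer-orbit speed at r₂: v_p = √[μ(2/r₂ − 1/a_t)] = 35.76 km/s.
Second burn Δv₂ = |v₂ − v_p| = 8.880 km/s.
Total Δv = Δv₁ + Δv₂ = 13.92 km/s.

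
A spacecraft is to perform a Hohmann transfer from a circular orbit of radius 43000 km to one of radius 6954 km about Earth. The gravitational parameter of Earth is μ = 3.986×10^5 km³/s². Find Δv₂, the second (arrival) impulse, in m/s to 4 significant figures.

Δv₂ = 2363 m/s

The Hohmann ellipse has a_t = (r₁ + r₂)/2 = 24977 km.
Circular speed at r = 6954 km: v_c = √(μ/r) = 7.571 km/s.
Vis-viva on the transfer ellipse at r = 6954 km gives v_t = √[μ(2/r − 1/a_t)] = 9.934 km/s.
Δv₂ = |v_t − v_c| = |9.934 − 7.571| = 2.363 km/s.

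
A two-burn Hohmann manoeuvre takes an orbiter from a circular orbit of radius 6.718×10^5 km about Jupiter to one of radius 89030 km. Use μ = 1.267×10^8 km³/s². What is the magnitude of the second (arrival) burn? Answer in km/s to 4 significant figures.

Δv₂ = 12.41 km/s

The Hohmann ellipse has a_t = (r₁ + r₂)/2 = 3.80415×10^5 km.
Circular speed at r = 89030 km: v_c = √(μ/r) = 37.72 km/s.
Transfer-orbit speed at the same r (vis-viva, a = a_t): v_t = √[μ(2/r − 1/a_t)] = 50.13 km/s.
Δv₂ = |v_t − v_c| = |50.13 − 37.72| = 12.41 km/s.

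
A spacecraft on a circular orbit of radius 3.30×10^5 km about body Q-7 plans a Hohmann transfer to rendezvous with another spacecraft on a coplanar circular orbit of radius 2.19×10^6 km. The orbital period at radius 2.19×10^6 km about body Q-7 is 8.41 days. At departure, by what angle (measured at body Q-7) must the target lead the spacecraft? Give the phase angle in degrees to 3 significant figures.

φ = 101°

From Kepler's third law T² = 4π²r³/μ at r = 2.19×10^6 km, T = 8.41 days = 8.41 × 86400 s = 7.26624×10^5 s: μ = 4π²r³/T² = 7.85367×10^8 km³/s².
The Hohmann ellipse has a_t = (r₁ + r₂)/2 = 1.260×10^6 km.
Transfer time t = π√(a_t³/μ) = 1.586×10^5 s.
The target's mean motion on its circular orbit is ω₂ = √(μ/r₂³) = 8.647×10^-6 rad/s.
Angle swept by the target during transfer: ω₂·t = 1.371 rad = 78.55°.
Arrival is 180° from departure on the ellipse, so φ = 180° − 78.55° = 101°.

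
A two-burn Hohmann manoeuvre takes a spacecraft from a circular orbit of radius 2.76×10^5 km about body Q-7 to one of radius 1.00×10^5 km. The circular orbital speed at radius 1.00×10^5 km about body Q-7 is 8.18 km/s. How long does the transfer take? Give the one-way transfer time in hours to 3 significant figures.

t = 27.5 hours

From the circular-orbit relation v² = μ/r at r = 1.00×10^5 km: μ = v²r = (8.18)² × 1.00×10^5 = 6.69124×10^6 km³/s².
Semi-major axis of the transfer orbit: a_t = (2.760×10^5 + 1.000×10^5)/2 = 1.880×10^5 km.
Half the transfer-orbit period gives t = π√(a_t³/μ) = 99000 s.
Converting: 99000 s ÷ 3600 s/hour = 27.5 hours.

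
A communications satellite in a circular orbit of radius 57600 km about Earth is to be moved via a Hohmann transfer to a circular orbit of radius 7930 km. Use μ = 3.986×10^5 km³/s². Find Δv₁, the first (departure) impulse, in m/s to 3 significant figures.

Semi-major axis of the transfer orbit: a_t = (57600 + 7930)/2 = 32765 km.
Circular speed at r = 57600 km: v_c = √(μ/r) = 2.6306 km/s.
Transfer-orbit speed at the same r (vis-viva, a = a_t): v_t = √[μ(2/r − 1/a_t)] = 1.2942 km/s.
Δv₁ = |v_t − v_c| = |1.2942 − 2.6306| = 1.336 km/s.

Δv₁ = 1340 m/s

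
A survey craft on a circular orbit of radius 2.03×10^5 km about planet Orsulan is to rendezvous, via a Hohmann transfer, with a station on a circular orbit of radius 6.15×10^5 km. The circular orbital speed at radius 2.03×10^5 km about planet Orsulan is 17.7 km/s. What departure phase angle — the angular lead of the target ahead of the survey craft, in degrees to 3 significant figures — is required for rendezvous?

φ = 82.4°

From the circular-orbit relation v² = μ/r at r = 2.03×10^5 km: μ = v²r = (17.7)² × 2.03×10^5 = 6.35979×10^7 km³/s².
Semi-major axis of the transfer orbit: a_t = (2.030×10^5 + 6.150×10^5)/2 = 4.090×10^5 km.
The half-period of the transfer ellipse is t = π√(a_t³/μ) = 1.0304×10^5 s.
The target's mean motion on its circular orbit is ω₂ = √(μ/r₂³) = 1.6535×10^-5 rad/s.
Angle swept by the target during transfer: ω₂·t = 1.7038 rad = 97.62°.
The survey craft traverses 180° on the transfer ellipse, so the target must lead by 180° − 97.62° = 82.4°.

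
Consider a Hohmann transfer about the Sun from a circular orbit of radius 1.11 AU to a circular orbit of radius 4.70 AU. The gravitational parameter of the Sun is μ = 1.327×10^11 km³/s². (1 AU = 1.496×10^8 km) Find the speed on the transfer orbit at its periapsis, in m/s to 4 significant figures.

v = 35960 m/s

In km: r₁ = 1.11 × 1.496×10^8 = 1.66056×10^8 km; r₂ = 4.70 × 1.496×10^8 = 7.0312×10^8 km.
The Hohmann ellipse has a_t = (r₁ + r₂)/2 = 4.34588×10^8 km.
The periapsis of the transfer ellipse is at r = 1.66056×10^8 km.
From the vis-viva equation, v = √[μ(2/r − 1/a_t)] = 35.96 km/s.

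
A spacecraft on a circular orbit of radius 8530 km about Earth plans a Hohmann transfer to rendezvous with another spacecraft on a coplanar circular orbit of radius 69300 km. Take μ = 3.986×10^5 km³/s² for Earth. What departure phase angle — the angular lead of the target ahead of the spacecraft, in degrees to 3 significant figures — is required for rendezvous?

φ = 104°

The Hohmann ellipse has a_t = (r₁ + r₂)/2 = 38915 km.
The half-period of the transfer ellipse is t = π√(a_t³/μ) = 38199.4 s.
The target's mean motion on its circular orbit is ω₂ = √(μ/r₂³) = 3.46074×10^-5 rad/s.
Angle swept by the target during transfer: ω₂·t = 1.32198 rad = 75.74°.
The spacecraft traverses 180° on the transfer ellipse, so the target must lead by 180° − 75.74° = 104°.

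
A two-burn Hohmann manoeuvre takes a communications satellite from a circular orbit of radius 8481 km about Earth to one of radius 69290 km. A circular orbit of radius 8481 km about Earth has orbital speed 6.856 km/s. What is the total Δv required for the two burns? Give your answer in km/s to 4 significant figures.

Δv = 3.574 km/s

From the circular-orbit relation v² = μ/r at r = 8481 km: μ = v²r = (6.856)² × 8481 = 3.98647×10^5 km³/s².
Transfer-ellipse semi-major axis a_t = (r₁ + r₂)/2 = (8481 + 69290)/2 = 38885.5 km.
At r₁ the circular-orbit speed is v₁ = √(μ/r₁) = 6.856 km/s.
Transfer-orbit speed at r₁ (vis-viva): v_p = √[μ(2/r₁ − 1/a_t)] = 9.152 km/s.
First burn Δv₁ = |v_p − v₁| = 2.296 km/s.
At r₂, v₂ = √(μ/r₂) = 2.3986 km/s.
Transfer-orbit speed at r₂: v_a = √[μ(2/r₂ − 1/a_t)] = 1.1202 km/s.
Second burn Δv₂ = |v₂ − v_a| = 1.278 km/s.
Δv = Δv₁ + Δv₂ = 2.296 + 1.278 = 3.574 km/s.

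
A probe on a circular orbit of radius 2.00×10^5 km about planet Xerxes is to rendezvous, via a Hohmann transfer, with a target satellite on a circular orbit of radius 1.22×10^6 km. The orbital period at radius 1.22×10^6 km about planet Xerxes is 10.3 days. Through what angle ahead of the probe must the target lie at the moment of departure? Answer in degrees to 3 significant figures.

φ = 100°

From Kepler's third law T² = 4π²r³/μ at r = 1.22×10^6 km, T = 10.3 days = 10.3 × 86400 s = 8.8992×10^5 s: μ = 4π²r³/T² = 9.05185×10^7 km³/s².
Semi-major axis of the transfer orbit: a_t = (2.000×10^5 + 1.220×10^6)/2 = 7.100×10^5 km.
Transfer time t = π√(a_t³/μ) = 1.97546×10^5 s.
Target angular speed ω₂ = √(μ/r₂³) = 7.06039×10^-6 rad/s.
Angle swept by the target during transfer: ω₂·t = 1.39475 rad = 79.91°.
The probe traverses 180° on the transfer ellipse, so the target must lead by 180° − 79.91° = 100°.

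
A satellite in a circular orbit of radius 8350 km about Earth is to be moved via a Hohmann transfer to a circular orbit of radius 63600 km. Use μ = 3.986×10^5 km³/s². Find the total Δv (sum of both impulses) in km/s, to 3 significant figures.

Semi-major axis of the transfer orbit: a_t = (8350 + 63600)/2 = 35975 km.
Circular speed at r₁: v₁ = √(μ/r₁) = √(3.986×10^5/8350) = 6.9092 km/s.
On the transfer ellipse at r₁, vis-viva equation gives v_p = √[μ(2/r₁ − 1/a_t)] = 9.1866 km/s.
First burn Δv₁ = |v_p − v₁| = 2.2774 km/s.
At r₂, v₂ = √(μ/r₂) = 2.5035 km/s.
Transfer-orbit speed at r₂: v_a = √[μ(2/r₂ − 1/a_t)] = 1.2061 km/s.
Second burn Δv₂ = |v₂ − v_a| = 1.2974 km/s.
Δv = Δv₁ + Δv₂ = 2.2774 + 1.2974 = 3.575 km/s.

Δv = 3.57 km/s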